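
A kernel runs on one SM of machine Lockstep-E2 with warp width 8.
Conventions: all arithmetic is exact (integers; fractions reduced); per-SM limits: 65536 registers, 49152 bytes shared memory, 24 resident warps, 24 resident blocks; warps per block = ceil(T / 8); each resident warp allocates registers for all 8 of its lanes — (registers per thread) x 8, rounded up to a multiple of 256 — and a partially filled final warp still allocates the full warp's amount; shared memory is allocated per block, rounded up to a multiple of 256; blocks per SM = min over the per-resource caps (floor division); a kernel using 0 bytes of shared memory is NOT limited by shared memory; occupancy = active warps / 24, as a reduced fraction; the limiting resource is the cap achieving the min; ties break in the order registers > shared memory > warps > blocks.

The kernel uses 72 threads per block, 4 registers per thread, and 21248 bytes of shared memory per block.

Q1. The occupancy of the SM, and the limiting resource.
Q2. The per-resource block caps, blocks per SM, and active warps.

Answer: occupancy 3/4, limited by shared memory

registers: 28 blocks
shared memory: 2 blocks
warps: 2 blocks
blocks: 24 blocks

Answer: 2 blocks, 18 active warps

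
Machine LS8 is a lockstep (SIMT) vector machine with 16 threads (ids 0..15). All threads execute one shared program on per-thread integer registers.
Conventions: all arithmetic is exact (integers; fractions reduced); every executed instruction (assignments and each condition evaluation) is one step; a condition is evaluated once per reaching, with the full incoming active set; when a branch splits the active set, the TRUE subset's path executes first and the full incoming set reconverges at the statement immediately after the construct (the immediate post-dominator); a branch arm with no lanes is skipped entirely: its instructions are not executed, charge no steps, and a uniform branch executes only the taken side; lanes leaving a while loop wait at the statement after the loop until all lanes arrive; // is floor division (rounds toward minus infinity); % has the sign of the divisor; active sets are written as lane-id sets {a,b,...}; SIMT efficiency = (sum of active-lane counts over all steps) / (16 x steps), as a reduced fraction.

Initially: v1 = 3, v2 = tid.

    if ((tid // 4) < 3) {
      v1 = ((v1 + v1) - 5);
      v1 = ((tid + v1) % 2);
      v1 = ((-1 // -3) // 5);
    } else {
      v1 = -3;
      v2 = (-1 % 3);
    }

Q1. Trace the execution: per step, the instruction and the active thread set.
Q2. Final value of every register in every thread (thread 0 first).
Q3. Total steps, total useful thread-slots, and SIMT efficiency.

step 0: eval ((tid // 4) < 3)        {0,1,2,3,4,5,6,7,8,9,10,11,12,13,14,15}
step 1: v1 <- ((v1 + v1) - 5)        {0,1,2,3,4,5,6,7,8,9,10,11}
step 2: v1 <- ((tid + v1) % 2)       {0,1,2,3,4,5,6,7,8,9,10,11}
step 3: v1 <- ((-1 // -3) // 5)      {0,1,2,3,4,5,6,7,8,9,10,11}
step 4: v1 <- -3                     {12,13,14,15}
step 5: v2 <- (-1 % 3)               {12,13,14,15}

Answer: 6 steps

v1: 0,0,0,0,0,0,0,0,0,0,0,0,-3,-3,-3,-3
v2: 0,1,2,3,4,5,6,7,8,9,10,11,2,2,2,2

steps = 6; useful = 60; efficiency = 60/96 = 5/8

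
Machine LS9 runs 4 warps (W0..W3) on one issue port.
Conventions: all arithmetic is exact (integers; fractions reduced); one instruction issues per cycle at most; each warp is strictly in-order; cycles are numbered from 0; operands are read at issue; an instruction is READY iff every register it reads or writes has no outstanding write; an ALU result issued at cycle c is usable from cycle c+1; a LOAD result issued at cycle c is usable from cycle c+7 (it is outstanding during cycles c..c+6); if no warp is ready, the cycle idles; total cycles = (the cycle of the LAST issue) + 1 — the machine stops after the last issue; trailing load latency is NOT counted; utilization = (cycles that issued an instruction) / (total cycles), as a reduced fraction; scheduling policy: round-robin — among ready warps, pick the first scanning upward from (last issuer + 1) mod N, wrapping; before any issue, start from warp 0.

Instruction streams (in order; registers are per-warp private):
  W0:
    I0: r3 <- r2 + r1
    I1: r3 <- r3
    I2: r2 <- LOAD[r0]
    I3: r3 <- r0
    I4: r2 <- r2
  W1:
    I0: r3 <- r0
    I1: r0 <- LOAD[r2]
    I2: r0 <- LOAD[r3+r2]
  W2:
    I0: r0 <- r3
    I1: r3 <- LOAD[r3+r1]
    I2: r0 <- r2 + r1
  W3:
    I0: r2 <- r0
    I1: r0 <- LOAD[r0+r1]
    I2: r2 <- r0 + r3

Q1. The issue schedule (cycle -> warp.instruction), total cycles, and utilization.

cycle 0: W0.I0
cycle 1: W1.I0
cycle 2: W2.I0
cycle 3: W3.I0
cycle 4: W0.I1
cycle 5: W1.I1
cycle 6: W2.I1
cycle 7: W3.I1
cycle 8: W0.I2
cycle 9: W2.I2
cycle 10: W0.I3
cycle 11: idle
cycle 12: W1.I2
cycle 13: idle
cycle 14: W3.I2
cycle 15: W0.I4

Answer: 16 cycles, utilization 7/8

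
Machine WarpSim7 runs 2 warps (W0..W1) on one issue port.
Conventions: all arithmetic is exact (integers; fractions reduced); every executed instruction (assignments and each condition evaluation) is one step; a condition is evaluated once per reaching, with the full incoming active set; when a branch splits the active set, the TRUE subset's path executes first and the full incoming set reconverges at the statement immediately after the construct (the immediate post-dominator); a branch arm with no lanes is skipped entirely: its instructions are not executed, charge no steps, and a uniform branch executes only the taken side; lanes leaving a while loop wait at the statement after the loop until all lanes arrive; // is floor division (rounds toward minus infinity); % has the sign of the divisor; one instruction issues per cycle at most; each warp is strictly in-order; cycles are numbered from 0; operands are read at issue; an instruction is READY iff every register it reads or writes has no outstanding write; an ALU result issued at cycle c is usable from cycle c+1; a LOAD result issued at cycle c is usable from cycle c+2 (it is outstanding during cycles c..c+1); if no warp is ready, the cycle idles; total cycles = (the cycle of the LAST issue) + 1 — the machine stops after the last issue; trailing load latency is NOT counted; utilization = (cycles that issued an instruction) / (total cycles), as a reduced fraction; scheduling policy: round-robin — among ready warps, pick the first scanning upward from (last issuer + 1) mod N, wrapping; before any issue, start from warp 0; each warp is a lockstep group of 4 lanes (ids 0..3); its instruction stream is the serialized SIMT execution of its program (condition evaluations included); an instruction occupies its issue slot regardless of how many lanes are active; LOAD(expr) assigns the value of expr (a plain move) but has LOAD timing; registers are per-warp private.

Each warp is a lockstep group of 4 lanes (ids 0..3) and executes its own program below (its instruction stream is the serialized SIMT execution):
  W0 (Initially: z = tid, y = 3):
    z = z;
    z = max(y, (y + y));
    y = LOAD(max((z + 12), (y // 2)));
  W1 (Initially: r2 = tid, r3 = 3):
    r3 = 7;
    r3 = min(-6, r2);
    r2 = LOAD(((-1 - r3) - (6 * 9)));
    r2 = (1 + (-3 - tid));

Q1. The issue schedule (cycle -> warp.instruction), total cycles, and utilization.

cycle 0: W0.I0
cycle 1: W1.I0
cycle 2: W0.I1
cycle 3: W1.I1
cycle 4: W0.I2
cycle 5: W1.I2
cycle 6: idle
cycle 7: W1.I3

Answer: 8 cycles, utilization 7/8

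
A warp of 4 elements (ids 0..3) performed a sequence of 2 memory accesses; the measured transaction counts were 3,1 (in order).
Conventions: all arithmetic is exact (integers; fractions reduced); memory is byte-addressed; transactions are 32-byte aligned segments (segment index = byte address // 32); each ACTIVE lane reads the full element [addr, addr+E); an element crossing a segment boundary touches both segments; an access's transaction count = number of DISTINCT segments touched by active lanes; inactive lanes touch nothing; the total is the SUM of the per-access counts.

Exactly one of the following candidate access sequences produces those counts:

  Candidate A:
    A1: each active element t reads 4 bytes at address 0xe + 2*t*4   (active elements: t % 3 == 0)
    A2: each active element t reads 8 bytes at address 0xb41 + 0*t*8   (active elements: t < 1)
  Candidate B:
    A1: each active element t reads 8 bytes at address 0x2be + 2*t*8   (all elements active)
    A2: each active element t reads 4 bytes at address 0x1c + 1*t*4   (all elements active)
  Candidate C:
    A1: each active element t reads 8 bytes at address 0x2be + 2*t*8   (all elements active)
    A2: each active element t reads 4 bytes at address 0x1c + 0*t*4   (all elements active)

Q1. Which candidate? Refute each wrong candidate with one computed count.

A: A1 gives 2 transactions, not 3
B: A2 gives 2 transactions, not 1
C: all counts match (3,1)

Answer: C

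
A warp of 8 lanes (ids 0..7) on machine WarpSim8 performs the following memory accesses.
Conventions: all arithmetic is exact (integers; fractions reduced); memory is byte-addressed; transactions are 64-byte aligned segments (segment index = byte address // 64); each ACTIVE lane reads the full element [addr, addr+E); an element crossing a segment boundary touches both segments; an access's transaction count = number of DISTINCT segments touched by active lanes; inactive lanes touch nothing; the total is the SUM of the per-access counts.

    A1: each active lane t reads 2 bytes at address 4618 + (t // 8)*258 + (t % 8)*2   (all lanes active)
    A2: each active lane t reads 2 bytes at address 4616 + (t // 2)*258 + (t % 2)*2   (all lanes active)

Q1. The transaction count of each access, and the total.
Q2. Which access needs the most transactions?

A1: 1 transaction
A2: 4 transactions

Answer: 1,4; total 5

Answer: A2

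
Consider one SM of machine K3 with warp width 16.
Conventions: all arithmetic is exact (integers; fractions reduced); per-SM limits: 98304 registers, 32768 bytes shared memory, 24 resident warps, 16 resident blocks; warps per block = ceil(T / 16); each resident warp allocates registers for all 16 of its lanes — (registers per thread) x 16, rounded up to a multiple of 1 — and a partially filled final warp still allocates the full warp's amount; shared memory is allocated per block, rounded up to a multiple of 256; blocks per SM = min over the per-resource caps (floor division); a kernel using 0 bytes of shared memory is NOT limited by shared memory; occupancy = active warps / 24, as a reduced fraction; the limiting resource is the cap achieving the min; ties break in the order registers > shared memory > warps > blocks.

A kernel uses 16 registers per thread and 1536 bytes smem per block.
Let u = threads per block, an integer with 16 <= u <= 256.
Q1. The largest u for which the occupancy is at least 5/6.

Answer: u = 192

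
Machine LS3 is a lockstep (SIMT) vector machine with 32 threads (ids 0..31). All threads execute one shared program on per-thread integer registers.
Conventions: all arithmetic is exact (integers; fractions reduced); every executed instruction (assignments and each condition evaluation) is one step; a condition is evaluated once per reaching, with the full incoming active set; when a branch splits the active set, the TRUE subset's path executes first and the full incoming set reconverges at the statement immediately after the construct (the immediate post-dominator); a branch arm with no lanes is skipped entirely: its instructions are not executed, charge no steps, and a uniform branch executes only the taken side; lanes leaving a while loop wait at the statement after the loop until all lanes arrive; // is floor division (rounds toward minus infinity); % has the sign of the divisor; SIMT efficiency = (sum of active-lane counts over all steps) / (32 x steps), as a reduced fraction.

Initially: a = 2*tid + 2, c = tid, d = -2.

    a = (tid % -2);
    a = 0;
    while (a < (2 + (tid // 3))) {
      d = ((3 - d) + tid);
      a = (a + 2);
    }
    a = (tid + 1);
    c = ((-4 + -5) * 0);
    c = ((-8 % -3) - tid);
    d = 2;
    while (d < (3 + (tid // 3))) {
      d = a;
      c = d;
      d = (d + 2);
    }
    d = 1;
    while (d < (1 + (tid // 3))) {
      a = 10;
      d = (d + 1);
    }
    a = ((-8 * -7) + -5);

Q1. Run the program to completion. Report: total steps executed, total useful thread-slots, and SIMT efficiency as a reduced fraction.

Answer: 63 steps, 1296 useful, 9/14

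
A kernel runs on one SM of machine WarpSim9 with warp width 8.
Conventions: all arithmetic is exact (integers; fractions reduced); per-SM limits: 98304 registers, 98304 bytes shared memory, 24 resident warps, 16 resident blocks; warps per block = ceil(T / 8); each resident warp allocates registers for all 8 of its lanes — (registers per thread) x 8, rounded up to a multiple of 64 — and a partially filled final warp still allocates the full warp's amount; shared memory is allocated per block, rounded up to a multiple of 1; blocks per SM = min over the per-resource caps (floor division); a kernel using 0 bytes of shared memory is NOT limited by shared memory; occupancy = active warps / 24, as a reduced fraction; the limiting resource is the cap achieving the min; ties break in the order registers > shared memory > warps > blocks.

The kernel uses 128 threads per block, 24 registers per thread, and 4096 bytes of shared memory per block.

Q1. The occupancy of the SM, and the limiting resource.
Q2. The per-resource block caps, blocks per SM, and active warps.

Answer: occupancy 2/3, limited by warps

registers: 32 blocks
shared memory: 24 blocks
warps: 1 block
blocks: 16 blocks

Answer: 1 block, 16 active warps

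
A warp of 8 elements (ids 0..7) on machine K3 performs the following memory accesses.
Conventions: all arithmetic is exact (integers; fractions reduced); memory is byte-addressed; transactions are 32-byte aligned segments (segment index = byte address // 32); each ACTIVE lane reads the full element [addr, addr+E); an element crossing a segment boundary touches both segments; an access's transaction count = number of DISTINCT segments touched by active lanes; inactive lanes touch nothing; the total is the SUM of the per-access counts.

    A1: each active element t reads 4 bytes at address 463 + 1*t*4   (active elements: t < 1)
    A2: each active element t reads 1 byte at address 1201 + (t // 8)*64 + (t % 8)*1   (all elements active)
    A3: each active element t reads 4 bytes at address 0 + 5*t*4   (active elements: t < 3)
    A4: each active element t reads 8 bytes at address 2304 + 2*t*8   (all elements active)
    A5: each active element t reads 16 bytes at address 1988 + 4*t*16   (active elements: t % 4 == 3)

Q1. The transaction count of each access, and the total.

A1: 1 transaction
A2: 1 transaction
A3: 2 transactions
A4: 4 transactions
A5: 2 transactions

Answer: 1,1,2,4,2; total 10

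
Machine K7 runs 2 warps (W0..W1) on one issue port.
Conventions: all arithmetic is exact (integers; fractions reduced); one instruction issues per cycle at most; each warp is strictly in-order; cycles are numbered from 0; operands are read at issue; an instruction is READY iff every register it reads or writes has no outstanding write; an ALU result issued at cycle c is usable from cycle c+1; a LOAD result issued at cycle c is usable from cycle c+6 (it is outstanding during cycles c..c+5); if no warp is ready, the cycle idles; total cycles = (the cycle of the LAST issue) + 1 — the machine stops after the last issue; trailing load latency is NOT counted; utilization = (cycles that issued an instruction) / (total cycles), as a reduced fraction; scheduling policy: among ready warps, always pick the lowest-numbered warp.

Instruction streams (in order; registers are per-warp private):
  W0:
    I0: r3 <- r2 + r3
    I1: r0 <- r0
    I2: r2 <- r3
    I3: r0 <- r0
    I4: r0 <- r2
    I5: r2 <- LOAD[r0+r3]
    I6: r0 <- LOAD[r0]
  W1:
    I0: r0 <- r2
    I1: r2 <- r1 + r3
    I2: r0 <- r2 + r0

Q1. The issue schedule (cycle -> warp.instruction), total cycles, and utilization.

cycle 0: W0.I0
cycle 1: W0.I1
cycle 2: W0.I2
cycle 3: W0.I3
cycle 4: W0.I4
cycle 5: W0.I5
cycle 6: W0.I6
cycle 7: W1.I0
cycle 8: W1.I1
cycle 9: W1.I2

Answer: 10 cycles, utilization 1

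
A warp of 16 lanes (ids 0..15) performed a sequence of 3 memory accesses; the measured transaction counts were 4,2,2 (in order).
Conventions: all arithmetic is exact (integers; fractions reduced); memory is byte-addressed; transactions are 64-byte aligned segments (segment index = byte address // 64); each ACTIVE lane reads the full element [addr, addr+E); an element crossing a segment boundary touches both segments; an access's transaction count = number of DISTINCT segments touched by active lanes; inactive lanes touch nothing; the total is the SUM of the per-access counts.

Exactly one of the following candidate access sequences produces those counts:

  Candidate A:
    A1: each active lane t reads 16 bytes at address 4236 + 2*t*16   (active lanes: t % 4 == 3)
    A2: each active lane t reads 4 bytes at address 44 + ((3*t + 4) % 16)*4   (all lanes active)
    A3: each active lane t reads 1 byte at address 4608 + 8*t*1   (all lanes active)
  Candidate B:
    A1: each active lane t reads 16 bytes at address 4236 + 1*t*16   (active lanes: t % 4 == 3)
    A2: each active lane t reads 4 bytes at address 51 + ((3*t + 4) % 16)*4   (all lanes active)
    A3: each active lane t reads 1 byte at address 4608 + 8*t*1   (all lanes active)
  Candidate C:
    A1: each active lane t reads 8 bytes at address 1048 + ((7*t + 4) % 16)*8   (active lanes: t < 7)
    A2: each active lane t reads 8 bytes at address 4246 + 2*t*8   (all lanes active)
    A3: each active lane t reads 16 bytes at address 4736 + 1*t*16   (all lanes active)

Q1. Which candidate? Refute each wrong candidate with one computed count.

B: A1 gives 5 transactions, not 4
C: A1 gives 3 transactions, not 4
A: all counts match (4,2,2)

Answer: A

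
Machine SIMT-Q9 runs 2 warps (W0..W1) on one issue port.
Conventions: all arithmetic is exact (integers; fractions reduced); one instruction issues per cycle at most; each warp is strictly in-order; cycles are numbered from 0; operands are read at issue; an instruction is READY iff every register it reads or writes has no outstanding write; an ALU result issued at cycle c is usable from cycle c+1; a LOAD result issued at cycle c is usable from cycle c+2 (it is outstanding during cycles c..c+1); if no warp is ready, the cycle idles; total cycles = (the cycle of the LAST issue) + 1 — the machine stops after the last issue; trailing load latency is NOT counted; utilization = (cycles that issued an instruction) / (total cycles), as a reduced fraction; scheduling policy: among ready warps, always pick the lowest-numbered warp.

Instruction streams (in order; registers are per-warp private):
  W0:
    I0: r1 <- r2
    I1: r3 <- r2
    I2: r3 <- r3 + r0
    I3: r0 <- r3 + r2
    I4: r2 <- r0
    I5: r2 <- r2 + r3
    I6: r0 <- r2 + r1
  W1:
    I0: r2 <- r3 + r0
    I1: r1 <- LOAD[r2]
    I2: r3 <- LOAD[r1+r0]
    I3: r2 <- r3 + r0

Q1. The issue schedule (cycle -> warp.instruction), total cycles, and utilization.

cycle 0: W0.I0
cycle 1: W0.I1
cycle 2: W0.I2
cycle 3: W0.I3
cycle 4: W0.I4
cycle 5: W0.I5
cycle 6: W0.I6
cycle 7: W1.I0
cycle 8: W1.I1
cycle 9: idle
cycle 10: W1.I2
cycle 11: idle
cycle 12: W1.I3

Answer: 13 cycles, utilization 11/13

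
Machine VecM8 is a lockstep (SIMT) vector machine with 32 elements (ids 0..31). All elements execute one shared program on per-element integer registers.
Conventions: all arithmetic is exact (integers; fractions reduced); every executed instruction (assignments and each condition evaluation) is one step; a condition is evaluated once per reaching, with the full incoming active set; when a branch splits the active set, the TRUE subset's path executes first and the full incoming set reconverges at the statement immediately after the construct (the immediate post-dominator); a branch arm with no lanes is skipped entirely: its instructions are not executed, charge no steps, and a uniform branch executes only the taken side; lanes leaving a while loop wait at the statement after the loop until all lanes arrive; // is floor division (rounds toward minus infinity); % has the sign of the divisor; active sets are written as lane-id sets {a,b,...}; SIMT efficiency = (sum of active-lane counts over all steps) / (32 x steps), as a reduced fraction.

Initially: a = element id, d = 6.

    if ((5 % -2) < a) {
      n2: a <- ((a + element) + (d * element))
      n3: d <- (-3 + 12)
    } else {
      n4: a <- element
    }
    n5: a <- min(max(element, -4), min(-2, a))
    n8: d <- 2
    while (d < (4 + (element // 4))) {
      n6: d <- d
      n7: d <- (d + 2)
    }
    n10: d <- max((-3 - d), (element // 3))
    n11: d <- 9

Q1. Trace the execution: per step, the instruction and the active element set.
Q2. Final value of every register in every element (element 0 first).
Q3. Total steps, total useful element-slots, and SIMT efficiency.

step 0: eval ((5 % -2) < a)          {0,1,2,3,4,5,6,7,8,9,10,11,12,13,14,15,16,17,18,19,20,21,22,23,24,25,26,27,28,29,30,31}
step 1: a <- ((a + element) + (d * element)) {0,1,2,3,4,5,6,7,8,9,10,11,12,13,14,15,16,17,18,19,20,21,22,23,24,25,26,27,28,29,30,31}
step 2: d <- (-3 + 12)               {0,1,2,3,4,5,6,7,8,9,10,11,12,13,14,15,16,17,18,19,20,21,22,23,24,25,26,27,28,29,30,31}
step 3: a <- min(max(element, -4), min(-2, a)) {0,1,2,3,4,5,6,7,8,9,10,11,12,13,14,15,16,17,18,19,20,21,22,23,24,25,26,27,28,29,30,31}
step 4: d <- 2                       {0,1,2,3,4,5,6,7,8,9,10,11,12,13,14,15,16,17,18,19,20,21,22,23,24,25,26,27,28,29,30,31}
step 5: eval (d < (4 + (element // 4))) {0,1,2,3,4,5,6,7,8,9,10,11,12,13,14,15,16,17,18,19,20,21,22,23,24,25,26,27,28,29,30,31}
step 6: d <- d                       {0,1,2,3,4,5,6,7,8,9,10,11,12,13,14,15,16,17,18,19,20,21,22,23,24,25,26,27,28,29,30,31}
step 7: d <- (d + 2)                 {0,1,2,3,4,5,6,7,8,9,10,11,12,13,14,15,16,17,18,19,20,21,22,23,24,25,26,27,28,29,30,31}
step 8: eval (d < (4 + (element // 4))) {0,1,2,3,4,5,6,7,8,9,10,11,12,13,14,15,16,17,18,19,20,21,22,23,24,25,26,27,28,29,30,31}
step 9: d <- d                       {4,5,6,7,8,9,10,11,12,13,14,15,16,17,18,19,20,21,22,23,24,25,26,27,28,29,30,31}
step 10: d <- (d + 2)                 {4,5,6,7,8,9,10,11,12,13,14,15,16,17,18,19,20,21,22,23,24,25,26,27,28,29,30,31}
step 11: eval (d < (4 + (element // 4))) {4,5,6,7,8,9,10,11,12,13,14,15,16,17,18,19,20,21,22,23,24,25,26,27,28,29,30,31}
step 12: d <- d                       {12,13,14,15,16,17,18,19,20,21,22,23,24,25,26,27,28,29,30,31}
step 13: d <- (d + 2)                 {12,13,14,15,16,17,18,19,20,21,22,23,24,25,26,27,28,29,30,31}
step 14: eval (d < (4 + (element // 4))) {12,13,14,15,16,17,18,19,20,21,22,23,24,25,26,27,28,29,30,31}
step 15: d <- d                       {20,21,22,23,24,25,26,27,28,29,30,31}
step 16: d <- (d + 2)                 {20,21,22,23,24,25,26,27,28,29,30,31}
step 17: eval (d < (4 + (element // 4))) {20,21,22,23,24,25,26,27,28,29,30,31}
step 18: d <- d                       {28,29,30,31}
step 19: d <- (d + 2)                 {28,29,30,31}
step 20: eval (d < (4 + (element // 4))) {28,29,30,31}
step 21: d <- max((-3 - d), (element // 3)) {0,1,2,3,4,5,6,7,8,9,10,11,12,13,14,15,16,17,18,19,20,21,22,23,24,25,26,27,28,29,30,31}
step 22: d <- 9                       {0,1,2,3,4,5,6,7,8,9,10,11,12,13,14,15,16,17,18,19,20,21,22,23,24,25,26,27,28,29,30,31}

Answer: 23 steps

a: -2,-2,-2,-2,-2,-2,-2,-2,-2,-2,-2,-2,-2,-2,-2,-2,-2,-2,-2,-2,-2,-2,-2,-2,-2,-2,-2,-2,-2,-2,-2,-2
d: 9,9,9,9,9,9,9,9,9,9,9,9,9,9,9,9,9,9,9,9,9,9,9,9,9,9,9,9,9,9,9,9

steps = 23; useful = 544; efficiency = 544/736 = 17/23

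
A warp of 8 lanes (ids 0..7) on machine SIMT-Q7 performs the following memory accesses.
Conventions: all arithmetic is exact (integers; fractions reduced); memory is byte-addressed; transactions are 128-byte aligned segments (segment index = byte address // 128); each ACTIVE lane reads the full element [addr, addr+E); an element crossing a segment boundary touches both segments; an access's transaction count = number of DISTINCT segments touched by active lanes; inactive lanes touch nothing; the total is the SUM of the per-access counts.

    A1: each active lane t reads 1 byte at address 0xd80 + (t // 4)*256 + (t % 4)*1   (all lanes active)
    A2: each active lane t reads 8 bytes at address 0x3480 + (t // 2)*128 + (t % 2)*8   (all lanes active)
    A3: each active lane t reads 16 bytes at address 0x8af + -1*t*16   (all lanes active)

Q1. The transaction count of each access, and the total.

A1: 2 transactions
A2: 4 transactions
A3: 2 transactions

Answer: 2,4,2; total 8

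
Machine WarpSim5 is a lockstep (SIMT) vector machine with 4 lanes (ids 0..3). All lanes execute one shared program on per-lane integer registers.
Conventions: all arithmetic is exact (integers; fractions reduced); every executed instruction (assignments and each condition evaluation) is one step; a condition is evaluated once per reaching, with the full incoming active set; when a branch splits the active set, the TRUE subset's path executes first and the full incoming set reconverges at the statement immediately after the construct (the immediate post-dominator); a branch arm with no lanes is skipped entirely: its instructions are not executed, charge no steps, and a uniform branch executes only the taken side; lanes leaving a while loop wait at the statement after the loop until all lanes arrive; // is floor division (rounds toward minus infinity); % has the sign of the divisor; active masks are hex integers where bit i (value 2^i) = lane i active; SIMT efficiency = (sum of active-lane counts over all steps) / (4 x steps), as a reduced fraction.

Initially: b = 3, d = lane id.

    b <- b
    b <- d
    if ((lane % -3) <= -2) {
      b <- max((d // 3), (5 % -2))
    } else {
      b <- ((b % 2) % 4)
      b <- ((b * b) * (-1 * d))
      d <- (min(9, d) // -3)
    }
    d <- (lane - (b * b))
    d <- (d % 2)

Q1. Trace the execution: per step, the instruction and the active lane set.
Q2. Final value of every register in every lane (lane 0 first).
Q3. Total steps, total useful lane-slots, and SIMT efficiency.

step 0: b <- b                       0xf
step 1: b <- d                       0xf
step 2: eval ((lane % -3) <= -2)     0xf
step 3: b <- max((d // 3), (5 % -2)) 0x2
step 4: b <- ((b % 2) % 4)           0xd
step 5: b <- ((b * b) * (-1 * d))    0xd
step 6: d <- (min(9, d) // -3)       0xd
step 7: d <- (lane - (b * b))        0xf
step 8: d <- (d % 2)                 0xf

Answer: 9 steps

b: 0,0,0,-3
d: 0,1,0,0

steps = 9; useful = 30; efficiency = 30/36 = 5/6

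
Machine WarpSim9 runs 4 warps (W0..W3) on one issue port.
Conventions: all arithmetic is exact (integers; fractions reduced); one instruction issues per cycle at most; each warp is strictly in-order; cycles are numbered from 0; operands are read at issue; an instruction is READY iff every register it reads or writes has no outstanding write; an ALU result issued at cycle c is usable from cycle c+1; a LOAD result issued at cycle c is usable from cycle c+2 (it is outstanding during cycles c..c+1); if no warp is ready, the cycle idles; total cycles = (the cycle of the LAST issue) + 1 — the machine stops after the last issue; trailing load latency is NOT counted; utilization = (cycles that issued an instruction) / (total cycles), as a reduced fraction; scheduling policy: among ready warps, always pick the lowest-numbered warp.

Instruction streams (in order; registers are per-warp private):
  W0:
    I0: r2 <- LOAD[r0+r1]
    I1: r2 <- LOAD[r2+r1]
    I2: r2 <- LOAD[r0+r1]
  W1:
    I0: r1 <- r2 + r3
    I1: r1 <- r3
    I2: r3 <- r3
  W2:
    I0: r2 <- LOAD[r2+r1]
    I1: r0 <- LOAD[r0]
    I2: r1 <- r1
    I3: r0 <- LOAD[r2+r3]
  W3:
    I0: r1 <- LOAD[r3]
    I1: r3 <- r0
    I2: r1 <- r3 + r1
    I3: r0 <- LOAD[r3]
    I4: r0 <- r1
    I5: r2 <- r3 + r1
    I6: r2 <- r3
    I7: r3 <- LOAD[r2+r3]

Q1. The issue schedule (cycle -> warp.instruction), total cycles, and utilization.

cycle 0: W0.I0
cycle 1: W1.I0
cycle 2: W0.I1
cycle 3: W1.I1
cycle 4: W0.I2
cycle 5: W1.I2
cycle 6: W2.I0
cycle 7: W2.I1
cycle 8: W2.I2
cycle 9: W2.I3
cycle 10: W3.I0
cycle 11: W3.I1
cycle 12: W3.I2
cycle 13: W3.I3
cycle 14: idle
cycle 15: W3.I4
cycle 16: W3.I5
cycle 17: W3.I6
cycle 18: W3.I7

Answer: 19 cycles, utilization 18/19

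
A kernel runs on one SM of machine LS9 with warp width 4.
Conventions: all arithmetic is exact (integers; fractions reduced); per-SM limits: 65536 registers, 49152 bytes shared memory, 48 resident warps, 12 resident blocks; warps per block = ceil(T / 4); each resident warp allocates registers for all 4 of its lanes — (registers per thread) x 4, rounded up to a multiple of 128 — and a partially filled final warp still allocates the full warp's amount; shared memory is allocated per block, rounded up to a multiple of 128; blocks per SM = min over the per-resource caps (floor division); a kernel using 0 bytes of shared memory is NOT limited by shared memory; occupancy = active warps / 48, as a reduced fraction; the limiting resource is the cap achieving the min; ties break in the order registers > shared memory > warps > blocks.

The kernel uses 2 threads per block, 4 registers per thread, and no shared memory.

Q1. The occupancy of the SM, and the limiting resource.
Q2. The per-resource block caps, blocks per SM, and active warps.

Answer: occupancy 1/4, limited by blocks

registers: 512 blocks
shared memory: no limit (kernel uses none)
warps: 48 blocks
blocks: 12 blocks

Answer: 12 blocks, 12 active warps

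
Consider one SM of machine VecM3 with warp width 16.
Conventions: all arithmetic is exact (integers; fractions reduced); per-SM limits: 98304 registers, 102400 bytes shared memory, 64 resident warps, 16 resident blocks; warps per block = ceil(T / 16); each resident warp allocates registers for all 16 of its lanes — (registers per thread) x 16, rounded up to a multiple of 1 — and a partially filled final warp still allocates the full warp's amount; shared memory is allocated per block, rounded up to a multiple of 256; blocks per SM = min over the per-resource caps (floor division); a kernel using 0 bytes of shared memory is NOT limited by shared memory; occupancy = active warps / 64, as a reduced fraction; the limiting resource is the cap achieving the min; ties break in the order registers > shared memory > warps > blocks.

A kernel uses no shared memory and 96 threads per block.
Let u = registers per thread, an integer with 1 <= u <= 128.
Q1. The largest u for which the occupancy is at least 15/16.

Answer: u = 102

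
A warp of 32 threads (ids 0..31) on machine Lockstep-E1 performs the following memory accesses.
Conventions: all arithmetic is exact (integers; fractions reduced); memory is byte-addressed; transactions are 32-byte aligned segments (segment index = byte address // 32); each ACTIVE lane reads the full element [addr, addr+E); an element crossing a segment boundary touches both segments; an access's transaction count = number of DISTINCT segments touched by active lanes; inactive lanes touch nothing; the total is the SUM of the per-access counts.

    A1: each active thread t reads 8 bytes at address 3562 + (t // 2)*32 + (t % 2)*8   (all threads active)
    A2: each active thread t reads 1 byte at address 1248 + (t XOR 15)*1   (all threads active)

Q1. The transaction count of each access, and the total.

A1: 16 transactions
A2: 1 transaction

Answer: 16,1; total 17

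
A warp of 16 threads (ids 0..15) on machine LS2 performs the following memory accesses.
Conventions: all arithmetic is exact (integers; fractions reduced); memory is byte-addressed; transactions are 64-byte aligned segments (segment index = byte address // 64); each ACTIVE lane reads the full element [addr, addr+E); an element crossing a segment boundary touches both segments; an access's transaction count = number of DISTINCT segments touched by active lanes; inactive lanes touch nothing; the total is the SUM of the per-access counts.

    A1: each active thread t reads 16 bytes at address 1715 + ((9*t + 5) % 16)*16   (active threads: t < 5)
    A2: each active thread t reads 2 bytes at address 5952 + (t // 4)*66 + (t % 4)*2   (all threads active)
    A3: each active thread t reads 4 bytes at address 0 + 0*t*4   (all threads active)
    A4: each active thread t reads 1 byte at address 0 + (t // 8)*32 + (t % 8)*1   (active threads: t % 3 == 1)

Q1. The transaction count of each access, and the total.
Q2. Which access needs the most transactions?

A1: 5 transactions
A2: 4 transactions
A3: 1 transaction
A4: 1 transaction

Answer: 5,4,1,1; total 11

Answer: A1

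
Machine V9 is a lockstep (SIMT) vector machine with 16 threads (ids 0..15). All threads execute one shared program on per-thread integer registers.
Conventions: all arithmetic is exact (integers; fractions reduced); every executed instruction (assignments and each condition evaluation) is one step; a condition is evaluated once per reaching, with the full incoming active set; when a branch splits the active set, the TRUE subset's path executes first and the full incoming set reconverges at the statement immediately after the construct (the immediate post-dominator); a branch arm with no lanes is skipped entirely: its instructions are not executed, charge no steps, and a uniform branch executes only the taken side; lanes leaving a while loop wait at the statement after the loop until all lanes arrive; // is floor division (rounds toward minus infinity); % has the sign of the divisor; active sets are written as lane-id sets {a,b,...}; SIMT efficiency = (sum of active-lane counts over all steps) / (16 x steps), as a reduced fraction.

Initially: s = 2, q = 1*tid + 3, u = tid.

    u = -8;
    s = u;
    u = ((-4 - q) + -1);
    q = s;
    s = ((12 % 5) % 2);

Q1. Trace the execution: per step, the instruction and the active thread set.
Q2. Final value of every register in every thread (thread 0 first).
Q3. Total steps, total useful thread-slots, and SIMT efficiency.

step 0: u <- -8                      {0,1,2,3,4,5,6,7,8,9,10,11,12,13,14,15}
step 1: s <- u                       {0,1,2,3,4,5,6,7,8,9,10,11,12,13,14,15}
step 2: u <- ((-4 - q) + -1)         {0,1,2,3,4,5,6,7,8,9,10,11,12,13,14,15}
step 3: q <- s                       {0,1,2,3,4,5,6,7,8,9,10,11,12,13,14,15}
step 4: s <- ((12 % 5) % 2)          {0,1,2,3,4,5,6,7,8,9,10,11,12,13,14,15}

Answer: 5 steps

s: 0,0,0,0,0,0,0,0,0,0,0,0,0,0,0,0
q: -8,-8,-8,-8,-8,-8,-8,-8,-8,-8,-8,-8,-8,-8,-8,-8
u: -8,-9,-10,-11,-12,-13,-14,-15,-16,-17,-18,-19,-20,-21,-22,-23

steps = 5; useful = 80; efficiency = 80/80 = 1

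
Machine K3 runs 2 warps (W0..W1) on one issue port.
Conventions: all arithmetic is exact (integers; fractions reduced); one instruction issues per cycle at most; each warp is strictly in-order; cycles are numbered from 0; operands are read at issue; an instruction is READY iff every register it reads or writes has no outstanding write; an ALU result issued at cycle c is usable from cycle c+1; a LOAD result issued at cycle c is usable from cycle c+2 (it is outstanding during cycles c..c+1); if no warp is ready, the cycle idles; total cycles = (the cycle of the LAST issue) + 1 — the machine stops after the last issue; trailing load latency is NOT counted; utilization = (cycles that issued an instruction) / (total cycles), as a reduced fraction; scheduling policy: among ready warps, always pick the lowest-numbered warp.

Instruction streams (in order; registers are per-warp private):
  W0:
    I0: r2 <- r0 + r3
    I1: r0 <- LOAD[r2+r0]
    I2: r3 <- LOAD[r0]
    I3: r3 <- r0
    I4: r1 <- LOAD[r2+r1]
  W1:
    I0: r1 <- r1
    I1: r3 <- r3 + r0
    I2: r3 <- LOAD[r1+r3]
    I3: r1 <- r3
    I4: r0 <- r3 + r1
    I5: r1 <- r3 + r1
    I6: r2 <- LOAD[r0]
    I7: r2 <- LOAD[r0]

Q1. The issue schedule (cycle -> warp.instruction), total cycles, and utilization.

cycle 0: W0.I0
cycle 1: W0.I1
cycle 2: W1.I0
cycle 3: W0.I2
cycle 4: W1.I1
cycle 5: W0.I3
cycle 6: W0.I4
cycle 7: W1.I2
cycle 8: idle
cycle 9: W1.I3
cycle 10: W1.I4
cycle 11: W1.I5
cycle 12: W1.I6
cycle 13: idle
cycle 14: W1.I7

Answer: 15 cycles, utilization 13/15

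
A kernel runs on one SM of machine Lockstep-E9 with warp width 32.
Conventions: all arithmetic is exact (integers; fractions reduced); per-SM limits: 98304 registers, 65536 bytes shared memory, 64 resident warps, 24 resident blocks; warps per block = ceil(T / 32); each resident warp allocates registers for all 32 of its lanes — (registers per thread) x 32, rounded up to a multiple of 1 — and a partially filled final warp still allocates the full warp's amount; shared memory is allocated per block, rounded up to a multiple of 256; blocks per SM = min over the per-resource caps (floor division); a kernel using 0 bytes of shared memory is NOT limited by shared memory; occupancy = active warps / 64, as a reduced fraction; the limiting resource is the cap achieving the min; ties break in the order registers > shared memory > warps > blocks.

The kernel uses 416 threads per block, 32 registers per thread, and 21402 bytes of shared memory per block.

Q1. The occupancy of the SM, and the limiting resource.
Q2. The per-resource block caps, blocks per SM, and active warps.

Answer: occupancy 39/64, limited by shared memory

registers: 7 blocks
shared memory: 3 blocks
warps: 4 blocks
blocks: 24 blocks

Answer: 3 blocks, 39 active warps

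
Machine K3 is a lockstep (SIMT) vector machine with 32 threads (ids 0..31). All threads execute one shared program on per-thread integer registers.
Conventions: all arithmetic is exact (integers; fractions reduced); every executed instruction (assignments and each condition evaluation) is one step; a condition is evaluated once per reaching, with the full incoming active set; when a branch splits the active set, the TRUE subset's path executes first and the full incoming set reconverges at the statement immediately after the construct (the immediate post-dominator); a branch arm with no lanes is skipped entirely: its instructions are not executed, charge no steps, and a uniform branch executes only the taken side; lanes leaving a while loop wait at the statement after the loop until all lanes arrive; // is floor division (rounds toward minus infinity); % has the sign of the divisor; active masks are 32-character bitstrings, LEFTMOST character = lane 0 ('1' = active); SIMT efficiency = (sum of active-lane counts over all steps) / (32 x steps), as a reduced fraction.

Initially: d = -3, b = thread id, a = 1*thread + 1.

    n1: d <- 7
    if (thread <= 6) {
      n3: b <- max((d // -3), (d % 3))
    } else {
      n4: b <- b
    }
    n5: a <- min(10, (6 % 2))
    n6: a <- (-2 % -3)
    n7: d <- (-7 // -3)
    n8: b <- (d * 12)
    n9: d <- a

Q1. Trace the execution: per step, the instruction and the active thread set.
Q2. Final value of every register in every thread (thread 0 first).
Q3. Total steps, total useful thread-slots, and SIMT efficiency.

step 0: d <- 7                       11111111111111111111111111111111
step 1: eval (thread <= 6)           11111111111111111111111111111111
step 2: b <- max((d // -3), (d % 3)) 11111110000000000000000000000000
step 3: b <- b                       00000001111111111111111111111111
step 4: a <- min(10, (6 % 2))        11111111111111111111111111111111
step 5: a <- (-2 % -3)               11111111111111111111111111111111
step 6: d <- (-7 // -3)              11111111111111111111111111111111
step 7: b <- (d * 12)                11111111111111111111111111111111
step 8: d <- a                       11111111111111111111111111111111

Answer: 9 steps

d: -2,-2,-2,-2,-2,-2,-2,-2,-2,-2,-2,-2,-2,-2,-2,-2,-2,-2,-2,-2,-2,-2,-2,-2,-2,-2,-2,-2,-2,-2,-2,-2
b: 24,24,24,24,24,24,24,24,24,24,24,24,24,24,24,24,24,24,24,24,24,24,24,24,24,24,24,24,24,24,24,24
a: -2,-2,-2,-2,-2,-2,-2,-2,-2,-2,-2,-2,-2,-2,-2,-2,-2,-2,-2,-2,-2,-2,-2,-2,-2,-2,-2,-2,-2,-2,-2,-2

steps = 9; useful = 256; efficiency = 256/288 = 8/9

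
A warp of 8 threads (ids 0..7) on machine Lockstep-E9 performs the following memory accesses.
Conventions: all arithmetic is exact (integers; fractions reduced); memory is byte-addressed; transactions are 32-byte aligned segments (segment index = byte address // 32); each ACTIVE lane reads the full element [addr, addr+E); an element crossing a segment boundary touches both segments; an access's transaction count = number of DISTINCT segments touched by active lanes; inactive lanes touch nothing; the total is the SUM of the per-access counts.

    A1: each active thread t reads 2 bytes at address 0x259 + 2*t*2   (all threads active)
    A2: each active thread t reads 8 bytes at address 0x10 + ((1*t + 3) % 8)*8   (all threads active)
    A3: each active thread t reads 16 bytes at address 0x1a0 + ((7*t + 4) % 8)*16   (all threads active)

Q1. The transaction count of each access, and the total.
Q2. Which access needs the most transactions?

A1: 2 transactions
A2: 3 transactions
A3: 4 transactions

Answer: 2,3,4; total 9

Answer: A3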